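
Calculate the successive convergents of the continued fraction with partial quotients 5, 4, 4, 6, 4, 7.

5/1, 21/4, 89/17, 555/106, 2309/441, 16718/3193

Using the convergent recurrence p_i = a_i*p_{i-1} + p_{i-2}, q_i = a_i*q_{i-1} + q_{i-2} with p_{-2}=0, p_{-1}=1, q_{-2}=1, q_{-1}=0:
  i=0: a_0=5, p_0 = 5*1 + 0 = 5, q_0 = 5*0 + 1 = 1.
  i=1: a_1=4, p_1 = 4*5 + 1 = 21, q_1 = 4*1 + 0 = 4.
  i=2: a_2=4, p_2 = 4*21 + 5 = 89, q_2 = 4*4 + 1 = 17.
  i=3: a_3=6, p_3 = 6*89 + 21 = 555, q_3 = 6*17 + 4 = 106.
  i=4: a_4=4, p_4 = 4*555 + 89 = 2309, q_4 = 4*106 + 17 = 441.
  i=5: a_5=7, p_5 = 7*2309 + 555 = 16718, q_5 = 7*441 + 106 = 3193.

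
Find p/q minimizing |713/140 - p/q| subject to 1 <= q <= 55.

Expand x = 713/140 as a continued fraction with the Euclidean algorithm:
  713 = 5*140 + 13, so a_0 = 5.
  140 = 10*13 + 10, so a_1 = 10.
  13 = 1*10 + 3, so a_2 = 1.
  10 = 3*3 + 1, so a_3 = 3.
  3 = 3*1 + 0, so a_4 = 3.
so x = [5; 10, 1, 3, 3].
Convergents (p_i = a_i*p_{i-1} + p_{i-2}, q_i = a_i*q_{i-1} + q_{i-2} with p_{-2}=0, p_{-1}=1, q_{-2}=1, q_{-1}=0), until the denominator exceeds 55:
  i=0: a_0=5, p_0 = 5*1 + 0 = 5, q_0 = 5*0 + 1 = 1.
  i=1: a_1=10, p_1 = 10*5 + 1 = 51, q_1 = 10*1 + 0 = 10.
  i=2: a_2=1, p_2 = 1*51 + 5 = 56, q_2 = 1*10 + 1 = 11.
  i=3: a_3=3, p_3 = 3*56 + 51 = 219, q_3 = 3*11 + 10 = 43.
  i=4: a_4=3, p_4 = 3*219 + 56 = 713, q_4 = 3*43 + 11 = 140.
q_4 = 140 > 55, so the last convergent with denominator <= 55 is p_3/q_3 = 219/43.
The closest fraction with denominator <= 55 is either p_3/q_3 or the intermediate fraction (k*p_3 + p_2)/(k*q_3 + q_2) with the largest k >= 1 whose denominator stays <= 55; these approach x as k grows, and every other convergent or intermediate fraction in range is farther away.
Largest k: floor((55 - q_2)/q_3) = floor((55 - 11)/43) = 1.
That gives (1*219 + 56)/(1*43 + 11) = 275/54.
Compare the errors: |x - 219/43| = |713*43 - 219*140|/(140*43) = 1/6020, and |x - 275/54| = |713*54 - 275*140|/(140*54) = 2/7560.
Cross-multiplying, 1*7560 = 7560 < 12040 = 2*6020, so 1/6020 is smaller: the convergent 219/43 is closer to x than 275/54.

219/43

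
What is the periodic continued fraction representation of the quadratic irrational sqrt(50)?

[7; (14)]

Write x_i = (sqrt(50) + m_i)/d_i with (m_0, d_0) = (0, 1). a_0 = floor(sqrt(50)) = 7, since 7^2 = 49 <= 50 < 64 = 8^2.
Iterate m_{i+1} = d_i*a_i - m_i, d_{i+1} = (50 - m_{i+1}^2)/d_i, a_{i+1} = floor((a_0 + m_{i+1})/d_{i+1}):
  m_1 = 1*7 - 0 = 7, d_1 = (50 - 7^2)/1 = 1/1 = 1, a_1 = floor((7 + 7)/1) = 14.
  m_2 = 1*14 - 7 = 7, d_2 = (50 - 7^2)/1 = 1/1 = 1: (m_2, d_2) = (m_1, d_1) = (7, 1), so from here the quotient a_1 repeats; the period length is 1.
Hence the expansion of sqrt(50) is a_0 = 7 followed by the repeating block 14 (period 1).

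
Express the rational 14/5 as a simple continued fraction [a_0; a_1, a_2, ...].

[2; 1, 4]

Run the Euclidean algorithm on 14 and 5; the successive quotients are the partial quotients a_0, a_1, ... (each step inverts the fractional part left over by the previous one):
  14 = 2*5 + 4, so a_0 = 2.
  5 = 1*4 + 1, so a_1 = 1.
  4 = 4*1 + 0, so a_2 = 4.
The remainder reaches 0 after 3 divisions, so the expansion has 3 partial quotients, read off in order.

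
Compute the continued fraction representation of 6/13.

[0; 2, 6]

Run the Euclidean algorithm on 6 and 13; the successive quotients are the partial quotients a_0, a_1, ... (each step inverts the fractional part left over by the previous one):
  6 = 0*13 + 6, so a_0 = 0.
  13 = 2*6 + 1, so a_1 = 2.
  6 = 6*1 + 0, so a_2 = 6.
The remainder reaches 0 after 3 divisions, so the expansion has 3 partial quotients, read off in order.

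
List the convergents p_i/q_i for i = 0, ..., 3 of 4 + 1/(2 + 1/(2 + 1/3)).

4/1, 9/2, 22/5, 75/17

Using the convergent recurrence p_i = a_i*p_{i-1} + p_{i-2}, q_i = a_i*q_{i-1} + q_{i-2} with p_{-2}=0, p_{-1}=1, q_{-2}=1, q_{-1}=0:
  i=0: a_0=4, p_0 = 4*1 + 0 = 4, q_0 = 4*0 + 1 = 1.
  i=1: a_1=2, p_1 = 2*4 + 1 = 9, q_1 = 2*1 + 0 = 2.
  i=2: a_2=2, p_2 = 2*9 + 4 = 22, q_2 = 2*2 + 1 = 5.
  i=3: a_3=3, p_3 = 3*22 + 9 = 75, q_3 = 3*5 + 2 = 17.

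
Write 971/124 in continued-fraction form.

Run the Euclidean algorithm on 971 and 124; the successive quotients are the partial quotients a_0, a_1, ... (each step inverts the fractional part left over by the previous one):
  971 = 7*124 + 103, so a_0 = 7.
  124 = 1*103 + 21, so a_1 = 1.
  103 = 4*21 + 19, so a_2 = 4.
  21 = 1*19 + 2, so a_3 = 1.
  19 = 9*2 + 1, so a_4 = 9.
  2 = 2*1 + 0, so a_5 = 2.
The remainder reaches 0 after 6 divisions, so the expansion has 6 partial quotients, read off in order.

[7; 1, 4, 1, 9, 2]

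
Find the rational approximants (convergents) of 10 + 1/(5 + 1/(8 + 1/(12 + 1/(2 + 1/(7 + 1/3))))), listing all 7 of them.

Using the convergent recurrence p_i = a_i*p_{i-1} + p_{i-2}, q_i = a_i*q_{i-1} + q_{i-2} with p_{-2}=0, p_{-1}=1, q_{-2}=1, q_{-1}=0:
  i=0: a_0=10, p_0 = 10*1 + 0 = 10, q_0 = 10*0 + 1 = 1.
  i=1: a_1=5, p_1 = 5*10 + 1 = 51, q_1 = 5*1 + 0 = 5.
  i=2: a_2=8, p_2 = 8*51 + 10 = 418, q_2 = 8*5 + 1 = 41.
  i=3: a_3=12, p_3 = 12*418 + 51 = 5067, q_3 = 12*41 + 5 = 497.
  i=4: a_4=2, p_4 = 2*5067 + 418 = 10552, q_4 = 2*497 + 41 = 1035.
  i=5: a_5=7, p_5 = 7*10552 + 5067 = 78931, q_5 = 7*1035 + 497 = 7742.
  i=6: a_6=3, p_6 = 3*78931 + 10552 = 247345, q_6 = 3*7742 + 1035 = 24261.

10/1, 51/5, 418/41, 5067/497, 10552/1035, 78931/7742, 247345/24261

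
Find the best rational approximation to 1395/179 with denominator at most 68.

226/29

Expand x = 1395/179 as a continued fraction with the Euclidean algorithm:
  1395 = 7*179 + 142, so a_0 = 7.
  179 = 1*142 + 37, so a_1 = 1.
  142 = 3*37 + 31, so a_2 = 3.
  37 = 1*31 + 6, so a_3 = 1.
  31 = 5*6 + 1, so a_4 = 5.
  6 = 6*1 + 0, so a_5 = 6.
so x = [7; 1, 3, 1, 5, 6].
Convergents (p_i = a_i*p_{i-1} + p_{i-2}, q_i = a_i*q_{i-1} + q_{i-2} with p_{-2}=0, p_{-1}=1, q_{-2}=1, q_{-1}=0), until the denominator exceeds 68:
  i=0: a_0=7, p_0 = 7*1 + 0 = 7, q_0 = 7*0 + 1 = 1.
  i=1: a_1=1, p_1 = 1*7 + 1 = 8, q_1 = 1*1 + 0 = 1.
  i=2: a_2=3, p_2 = 3*8 + 7 = 31, q_2 = 3*1 + 1 = 4.
  i=3: a_3=1, p_3 = 1*31 + 8 = 39, q_3 = 1*4 + 1 = 5.
  i=4: a_4=5, p_4 = 5*39 + 31 = 226, q_4 = 5*5 + 4 = 29.
  i=5: a_5=6, p_5 = 6*226 + 39 = 1395, q_5 = 6*29 + 5 = 179.
q_5 = 179 > 68, so the last convergent with denominator <= 68 is p_4/q_4 = 226/29.
The closest fraction with denominator <= 68 is either p_4/q_4 or the intermediate fraction (k*p_4 + p_3)/(k*q_4 + q_3) with the largest k >= 1 whose denominator stays <= 68; these approach x as k grows, and every other convergent or intermediate fraction in range is farther away.
Largest k: floor((68 - q_3)/q_4) = floor((68 - 5)/29) = 2.
That gives (2*226 + 39)/(2*29 + 5) = 491/63.
Compare the errors: |x - 226/29| = |1395*29 - 226*179|/(179*29) = 1/5191, and |x - 491/63| = |1395*63 - 491*179|/(179*63) = 4/11277.
Cross-multiplying, 1*11277 = 11277 < 20764 = 4*5191, so 1/5191 is smaller: the convergent 226/29 is closer to x than 491/63.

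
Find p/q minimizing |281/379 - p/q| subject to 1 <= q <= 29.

Expand x = 281/379 as a continued fraction with the Euclidean algorithm:
  281 = 0*379 + 281, so a_0 = 0.
  379 = 1*281 + 98, so a_1 = 1.
  281 = 2*98 + 85, so a_2 = 2.
  98 = 1*85 + 13, so a_3 = 1.
  85 = 6*13 + 7, so a_4 = 6.
  13 = 1*7 + 6, so a_5 = 1.
  7 = 1*6 + 1, so a_6 = 1.
  6 = 6*1 + 0, so a_7 = 6.
so x = [0; 1, 2, 1, 6, 1, 1, 6].
Convergents (p_i = a_i*p_{i-1} + p_{i-2}, q_i = a_i*q_{i-1} + q_{i-2} with p_{-2}=0, p_{-1}=1, q_{-2}=1, q_{-1}=0), until the denominator exceeds 29:
  i=0: a_0=0, p_0 = 0*1 + 0 = 0, q_0 = 0*0 + 1 = 1.
  i=1: a_1=1, p_1 = 1*0 + 1 = 1, q_1 = 1*1 + 0 = 1.
  i=2: a_2=2, p_2 = 2*1 + 0 = 2, q_2 = 2*1 + 1 = 3.
  i=3: a_3=1, p_3 = 1*2 + 1 = 3, q_3 = 1*3 + 1 = 4.
  i=4: a_4=6, p_4 = 6*3 + 2 = 20, q_4 = 6*4 + 3 = 27.
  i=5: a_5=1, p_5 = 1*20 + 3 = 23, q_5 = 1*27 + 4 = 31.
q_5 = 31 > 29, so the last convergent with denominator <= 29 is p_4/q_4 = 20/27.
The closest fraction with denominator <= 29 is either p_4/q_4 or the intermediate fraction (k*p_4 + p_3)/(k*q_4 + q_3) with the largest k >= 1 whose denominator stays <= 29; these approach x as k grows, and every other convergent or intermediate fraction in range is farther away.
Largest k: floor((29 - q_3)/q_4) = floor((29 - 4)/27) = 0.
Since k = 0, no intermediate fraction beyond p_4/q_4 has denominator <= 29, so the convergent 20/27 is the closest (its error is |281*27 - 20*379|/(379*27) = 7/10233).

20/27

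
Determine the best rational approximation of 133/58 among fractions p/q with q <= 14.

Expand x = 133/58 as a continued fraction with the Euclidean algorithm:
  133 = 2*58 + 17, so a_0 = 2.
  58 = 3*17 + 7, so a_1 = 3.
  17 = 2*7 + 3, so a_2 = 2.
  7 = 2*3 + 1, so a_3 = 2.
  3 = 3*1 + 0, so a_4 = 3.
so x = [2; 3, 2, 2, 3].
Convergents (p_i = a_i*p_{i-1} + p_{i-2}, q_i = a_i*q_{i-1} + q_{i-2} with p_{-2}=0, p_{-1}=1, q_{-2}=1, q_{-1}=0), until the denominator exceeds 14:
  i=0: a_0=2, p_0 = 2*1 + 0 = 2, q_0 = 2*0 + 1 = 1.
  i=1: a_1=3, p_1 = 3*2 + 1 = 7, q_1 = 3*1 + 0 = 3.
  i=2: a_2=2, p_2 = 2*7 + 2 = 16, q_2 = 2*3 + 1 = 7.
  i=3: a_3=2, p_3 = 2*16 + 7 = 39, q_3 = 2*7 + 3 = 17.
q_3 = 17 > 14, so the last convergent with denominator <= 14 is p_2/q_2 = 16/7.
The closest fraction with denominator <= 14 is either p_2/q_2 or the intermediate fraction (k*p_2 + p_1)/(k*q_2 + q_1) with the largest k >= 1 whose denominator stays <= 14; these approach x as k grows, and every other convergent or intermediate fraction in range is farther away.
Largest k: floor((14 - q_1)/q_2) = floor((14 - 3)/7) = 1.
That gives (1*16 + 7)/(1*7 + 3) = 23/10.
Compare the errors: |x - 16/7| = |133*7 - 16*58|/(58*7) = 3/406, and |x - 23/10| = |133*10 - 23*58|/(58*10) = 4/580.
Cross-multiplying, 4*406 = 1624 < 1740 = 3*580, so 4/580 is smaller: the intermediate fraction 23/10 is closer to x than 16/7.

23/10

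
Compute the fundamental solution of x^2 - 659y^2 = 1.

(x, y) = (5930, 231)

First expand sqrt(659) as a continued fraction. With x_i = (sqrt(659) + m_i)/d_i and (m_0, d_0) = (0, 1): a_0 = floor(sqrt(659)) = 25, since 25^2 = 625 <= 659 < 676 = 26^2.
Iterate m_{i+1} = d_i*a_i - m_i, d_{i+1} = (659 - m_{i+1}^2)/d_i, a_{i+1} = floor((a_0 + m_{i+1})/d_{i+1}):
  m_1 = 1*25 - 0 = 25, d_1 = (659 - 25^2)/1 = 34/1 = 34, a_1 = floor((25 + 25)/34) = 1.
  m_2 = 34*1 - 25 = 9, d_2 = (659 - 9^2)/34 = 578/34 = 17, a_2 = floor((25 + 9)/17) = 2.
  m_3 = 17*2 - 9 = 25, d_3 = (659 - 25^2)/17 = 34/17 = 2, a_3 = floor((25 + 25)/2) = 25.
  m_4 = 2*25 - 25 = 25, d_4 = (659 - 25^2)/2 = 34/2 = 17, a_4 = floor((25 + 25)/17) = 2.
  m_5 = 17*2 - 25 = 9, d_5 = (659 - 9^2)/17 = 578/17 = 34, a_5 = floor((25 + 9)/34) = 1.
  m_6 = 34*1 - 9 = 25, d_6 = (659 - 25^2)/34 = 34/34 = 1, a_6 = floor((25 + 25)/1) = 50.
  m_7 = 1*50 - 25 = 25, d_7 = (659 - 25^2)/1 = 34/1 = 34: (m_7, d_7) = (m_1, d_1) = (25, 34), so from here the quotients repeat a_1, ..., a_6; the period length is 6.
So sqrt(659) = [25; (1, 2, 25, 2, 1, 50)] with period length k = 6.
k is even, so the fundamental solution of x^2 - 659y^2 = 1 is (p_{k-1}, q_{k-1}) = (p_5, q_5); compute convergents through index 5.
Convergents (p_i = a_i*p_{i-1} + p_{i-2}, q_i = a_i*q_{i-1} + q_{i-2} with p_{-2}=0, p_{-1}=1, q_{-2}=1, q_{-1}=0):
  i=0: a_0=25, p_0 = 25*1 + 0 = 25, q_0 = 25*0 + 1 = 1.
  i=1: a_1=1, p_1 = 1*25 + 1 = 26, q_1 = 1*1 + 0 = 1.
  i=2: a_2=2, p_2 = 2*26 + 25 = 77, q_2 = 2*1 + 1 = 3.
  i=3: a_3=25, p_3 = 25*77 + 26 = 1951, q_3 = 25*3 + 1 = 76.
  i=4: a_4=2, p_4 = 2*1951 + 77 = 3979, q_4 = 2*76 + 3 = 155.
  i=5: a_5=1, p_5 = 1*3979 + 1951 = 5930, q_5 = 1*155 + 76 = 231.
Check: 5930^2 - 659*231^2 = 35164900 - 35164899 = 1, so (x, y) = (5930, 231) solves the equation, and by the theorem it is the least positive solution.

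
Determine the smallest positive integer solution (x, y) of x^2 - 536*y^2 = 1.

First expand sqrt(536) as a continued fraction. With x_i = (sqrt(536) + m_i)/d_i and (m_0, d_0) = (0, 1): a_0 = floor(sqrt(536)) = 23, since 23^2 = 529 <= 536 < 576 = 24^2.
Iterate m_{i+1} = d_i*a_i - m_i, d_{i+1} = (536 - m_{i+1}^2)/d_i, a_{i+1} = floor((a_0 + m_{i+1})/d_{i+1}):
  m_1 = 1*23 - 0 = 23, d_1 = (536 - 23^2)/1 = 7/1 = 7, a_1 = floor((23 + 23)/7) = 6.
  m_2 = 7*6 - 23 = 19, d_2 = (536 - 19^2)/7 = 175/7 = 25, a_2 = floor((23 + 19)/25) = 1.
  m_3 = 25*1 - 19 = 6, d_3 = (536 - 6^2)/25 = 500/25 = 20, a_3 = floor((23 + 6)/20) = 1.
  m_4 = 20*1 - 6 = 14, d_4 = (536 - 14^2)/20 = 340/20 = 17, a_4 = floor((23 + 14)/17) = 2.
  m_5 = 17*2 - 14 = 20, d_5 = (536 - 20^2)/17 = 136/17 = 8, a_5 = floor((23 + 20)/8) = 5.
  m_6 = 8*5 - 20 = 20, d_6 = (536 - 20^2)/8 = 136/8 = 17, a_6 = floor((23 + 20)/17) = 2.
  m_7 = 17*2 - 20 = 14, d_7 = (536 - 14^2)/17 = 340/17 = 20, a_7 = floor((23 + 14)/20) = 1.
  m_8 = 20*1 - 14 = 6, d_8 = (536 - 6^2)/20 = 500/20 = 25, a_8 = floor((23 + 6)/25) = 1.
  m_9 = 25*1 - 6 = 19, d_9 = (536 - 19^2)/25 = 175/25 = 7, a_9 = floor((23 + 19)/7) = 6.
  m_10 = 7*6 - 19 = 23, d_10 = (536 - 23^2)/7 = 7/7 = 1, a_10 = floor((23 + 23)/1) = 46.
  m_11 = 1*46 - 23 = 23, d_11 = (536 - 23^2)/1 = 7/1 = 7: (m_11, d_11) = (m_1, d_1) = (23, 7), so from here the quotients repeat a_1, ..., a_10; the period length is 10.
So sqrt(536) = [23; (6, 1, 1, 2, 5, 2, 1, 1, 6, 46)] with period length k = 10.
k is even, so the fundamental solution of x^2 - 536y^2 = 1 is (p_{k-1}, q_{k-1}) = (p_9, q_9); compute convergents through index 9.
Convergents (p_i = a_i*p_{i-1} + p_{i-2}, q_i = a_i*q_{i-1} + q_{i-2} with p_{-2}=0, p_{-1}=1, q_{-2}=1, q_{-1}=0):
  i=0: a_0=23, p_0 = 23*1 + 0 = 23, q_0 = 23*0 + 1 = 1.
  i=1: a_1=6, p_1 = 6*23 + 1 = 139, q_1 = 6*1 + 0 = 6.
  i=2: a_2=1, p_2 = 1*139 + 23 = 162, q_2 = 1*6 + 1 = 7.
  i=3: a_3=1, p_3 = 1*162 + 139 = 301, q_3 = 1*7 + 6 = 13.
  i=4: a_4=2, p_4 = 2*301 + 162 = 764, q_4 = 2*13 + 7 = 33.
  i=5: a_5=5, p_5 = 5*764 + 301 = 4121, q_5 = 5*33 + 13 = 178.
  i=6: a_6=2, p_6 = 2*4121 + 764 = 9006, q_6 = 2*178 + 33 = 389.
  i=7: a_7=1, p_7 = 1*9006 + 4121 = 13127, q_7 = 1*389 + 178 = 567.
  i=8: a_8=1, p_8 = 1*13127 + 9006 = 22133, q_8 = 1*567 + 389 = 956.
  i=9: a_9=6, p_9 = 6*22133 + 13127 = 145925, q_9 = 6*956 + 567 = 6303.
Check: 145925^2 - 536*6303^2 = 21294105625 - 21294105624 = 1, so (x, y) = (145925, 6303) solves the equation, and by the theorem it is the least positive solution.

(x, y) = (145925, 6303)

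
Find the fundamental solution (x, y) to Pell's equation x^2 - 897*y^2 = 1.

First expand sqrt(897) as a continued fraction. With x_i = (sqrt(897) + m_i)/d_i and (m_0, d_0) = (0, 1): a_0 = floor(sqrt(897)) = 29, since 29^2 = 841 <= 897 < 900 = 30^2.
Iterate m_{i+1} = d_i*a_i - m_i, d_{i+1} = (897 - m_{i+1}^2)/d_i, a_{i+1} = floor((a_0 + m_{i+1})/d_{i+1}):
  m_1 = 1*29 - 0 = 29, d_1 = (897 - 29^2)/1 = 56/1 = 56, a_1 = floor((29 + 29)/56) = 1.
  m_2 = 56*1 - 29 = 27, d_2 = (897 - 27^2)/56 = 168/56 = 3, a_2 = floor((29 + 27)/3) = 18.
  m_3 = 3*18 - 27 = 27, d_3 = (897 - 27^2)/3 = 168/3 = 56, a_3 = floor((29 + 27)/56) = 1.
  m_4 = 56*1 - 27 = 29, d_4 = (897 - 29^2)/56 = 56/56 = 1, a_4 = floor((29 + 29)/1) = 58.
  m_5 = 1*58 - 29 = 29, d_5 = (897 - 29^2)/1 = 56/1 = 56: (m_5, d_5) = (m_1, d_1) = (29, 56), so from here the quotients repeat a_1, ..., a_4; the period length is 4.
So sqrt(897) = [29; (1, 18, 1, 58)] with period length k = 4.
k is even, so the fundamental solution of x^2 - 897y^2 = 1 is (p_{k-1}, q_{k-1}) = (p_3, q_3); compute convergents through index 3.
Convergents (p_i = a_i*p_{i-1} + p_{i-2}, q_i = a_i*q_{i-1} + q_{i-2} with p_{-2}=0, p_{-1}=1, q_{-2}=1, q_{-1}=0):
  i=0: a_0=29, p_0 = 29*1 + 0 = 29, q_0 = 29*0 + 1 = 1.
  i=1: a_1=1, p_1 = 1*29 + 1 = 30, q_1 = 1*1 + 0 = 1.
  i=2: a_2=18, p_2 = 18*30 + 29 = 569, q_2 = 18*1 + 1 = 19.
  i=3: a_3=1, p_3 = 1*569 + 30 = 599, q_3 = 1*19 + 1 = 20.
Check: 599^2 - 897*20^2 = 358801 - 358800 = 1, so (x, y) = (599, 20) solves the equation, and by the theorem it is the least positive solution.

(x, y) = (599, 20)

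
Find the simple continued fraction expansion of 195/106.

Run the Euclidean algorithm on 195 and 106; the successive quotients are the partial quotients a_0, a_1, ... (each step inverts the fractional part left over by the previous one):
  195 = 1*106 + 89, so a_0 = 1.
  106 = 1*89 + 17, so a_1 = 1.
  89 = 5*17 + 4, so a_2 = 5.
  17 = 4*4 + 1, so a_3 = 4.
  4 = 4*1 + 0, so a_4 = 4.
The remainder reaches 0 after 5 divisions, so the expansion has 5 partial quotients, read off in order.

[1; 1, 5, 4, 4]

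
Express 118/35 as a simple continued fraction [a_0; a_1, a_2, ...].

[3; 2, 1, 2, 4]

Run the Euclidean algorithm on 118 and 35; the successive quotients are the partial quotients a_0, a_1, ... (each step inverts the fractional part left over by the previous one):
  118 = 3*35 + 13, so a_0 = 3.
  35 = 2*13 + 9, so a_1 = 2.
  13 = 1*9 + 4, so a_2 = 1.
  9 = 2*4 + 1, so a_3 = 2.
  4 = 4*1 + 0, so a_4 = 4.
The remainder reaches 0 after 5 divisions, so the expansion has 5 partial quotients, read off in order.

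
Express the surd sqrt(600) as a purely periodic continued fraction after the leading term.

Write x_i = (sqrt(600) + m_i)/d_i with (m_0, d_0) = (0, 1). a_0 = floor(sqrt(600)) = 24, since 24^2 = 576 <= 600 < 625 = 25^2.
Iterate m_{i+1} = d_i*a_i - m_i, d_{i+1} = (600 - m_{i+1}^2)/d_i, a_{i+1} = floor((a_0 + m_{i+1})/d_{i+1}):
  m_1 = 1*24 - 0 = 24, d_1 = (600 - 24^2)/1 = 24/1 = 24, a_1 = floor((24 + 24)/24) = 2.
  m_2 = 24*2 - 24 = 24, d_2 = (600 - 24^2)/24 = 24/24 = 1, a_2 = floor((24 + 24)/1) = 48.
  m_3 = 1*48 - 24 = 24, d_3 = (600 - 24^2)/1 = 24/1 = 24: (m_3, d_3) = (m_1, d_1) = (24, 24), so from here the quotients repeat a_1, a_2; the period length is 2.
Hence the expansion of sqrt(600) is a_0 = 24 followed by the repeating block 2, 48 (period 2).

[24; (2, 48)]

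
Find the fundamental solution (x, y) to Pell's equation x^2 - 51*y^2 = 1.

First expand sqrt(51) as a continued fraction. With x_i = (sqrt(51) + m_i)/d_i and (m_0, d_0) = (0, 1): a_0 = floor(sqrt(51)) = 7, since 7^2 = 49 <= 51 < 64 = 8^2.
Iterate m_{i+1} = d_i*a_i - m_i, d_{i+1} = (51 - m_{i+1}^2)/d_i, a_{i+1} = floor((a_0 + m_{i+1})/d_{i+1}):
  m_1 = 1*7 - 0 = 7, d_1 = (51 - 7^2)/1 = 2/1 = 2, a_1 = floor((7 + 7)/2) = 7.
  m_2 = 2*7 - 7 = 7, d_2 = (51 - 7^2)/2 = 2/2 = 1, a_2 = floor((7 + 7)/1) = 14.
  m_3 = 1*14 - 7 = 7, d_3 = (51 - 7^2)/1 = 2/1 = 2: (m_3, d_3) = (m_1, d_1) = (7, 2), so from here the quotients repeat a_1, a_2; the period length is 2.
So sqrt(51) = [7; (7, 14)] with period length k = 2.
k is even, so the fundamental solution of x^2 - 51y^2 = 1 is (p_{k-1}, q_{k-1}) = (p_1, q_1); compute convergents through index 1.
Convergents (p_i = a_i*p_{i-1} + p_{i-2}, q_i = a_i*q_{i-1} + q_{i-2} with p_{-2}=0, p_{-1}=1, q_{-2}=1, q_{-1}=0):
  i=0: a_0=7, p_0 = 7*1 + 0 = 7, q_0 = 7*0 + 1 = 1.
  i=1: a_1=7, p_1 = 7*7 + 1 = 50, q_1 = 7*1 + 0 = 7.
Check: 50^2 - 51*7^2 = 2500 - 2499 = 1, so (x, y) = (50, 7) solves the equation, and by the theorem it is the least positive solution.

(x, y) = (50, 7)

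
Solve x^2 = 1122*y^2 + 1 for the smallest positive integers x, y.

(x, y) = (67, 2)

First expand sqrt(1122) as a continued fraction. With x_i = (sqrt(1122) + m_i)/d_i and (m_0, d_0) = (0, 1): a_0 = floor(sqrt(1122)) = 33, since 33^2 = 1089 <= 1122 < 1156 = 34^2.
Iterate m_{i+1} = d_i*a_i - m_i, d_{i+1} = (1122 - m_{i+1}^2)/d_i, a_{i+1} = floor((a_0 + m_{i+1})/d_{i+1}):
  m_1 = 1*33 - 0 = 33, d_1 = (1122 - 33^2)/1 = 33/1 = 33, a_1 = floor((33 + 33)/33) = 2.
  m_2 = 33*2 - 33 = 33, d_2 = (1122 - 33^2)/33 = 33/33 = 1, a_2 = floor((33 + 33)/1) = 66.
  m_3 = 1*66 - 33 = 33, d_3 = (1122 - 33^2)/1 = 33/1 = 33: (m_3, d_3) = (m_1, d_1) = (33, 33), so from here the quotients repeat a_1, a_2; the period length is 2.
So sqrt(1122) = [33; (2, 66)] with period length k = 2.
k is even, so the fundamental solution of x^2 - 1122y^2 = 1 is (p_{k-1}, q_{k-1}) = (p_1, q_1); compute convergents through index 1.
Convergents (p_i = a_i*p_{i-1} + p_{i-2}, q_i = a_i*q_{i-1} + q_{i-2} with p_{-2}=0, p_{-1}=1, q_{-2}=1, q_{-1}=0):
  i=0: a_0=33, p_0 = 33*1 + 0 = 33, q_0 = 33*0 + 1 = 1.
  i=1: a_1=2, p_1 = 2*33 + 1 = 67, q_1 = 2*1 + 0 = 2.
Check: 67^2 - 1122*2^2 = 4489 - 4488 = 1, so (x, y) = (67, 2) solves the equation, and by the theorem it is the least positive solution.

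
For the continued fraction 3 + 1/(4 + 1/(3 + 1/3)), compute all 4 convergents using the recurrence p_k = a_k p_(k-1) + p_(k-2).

3/1, 13/4, 42/13, 139/43

Using the convergent recurrence p_i = a_i*p_{i-1} + p_{i-2}, q_i = a_i*q_{i-1} + q_{i-2} with p_{-2}=0, p_{-1}=1, q_{-2}=1, q_{-1}=0:
  i=0: a_0=3, p_0 = 3*1 + 0 = 3, q_0 = 3*0 + 1 = 1.
  i=1: a_1=4, p_1 = 4*3 + 1 = 13, q_1 = 4*1 + 0 = 4.
  i=2: a_2=3, p_2 = 3*13 + 3 = 42, q_2 = 3*4 + 1 = 13.
  i=3: a_3=3, p_3 = 3*42 + 13 = 139, q_3 = 3*13 + 4 = 43.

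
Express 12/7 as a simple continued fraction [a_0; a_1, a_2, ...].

[1; 1, 2, 2]

Run the Euclidean algorithm on 12 and 7; the successive quotients are the partial quotients a_0, a_1, ... (each step inverts the fractional part left over by the previous one):
  12 = 1*7 + 5, so a_0 = 1.
  7 = 1*5 + 2, so a_1 = 1.
  5 = 2*2 + 1, so a_2 = 2.
  2 = 2*1 + 0, so a_3 = 2.
The remainder reaches 0 after 4 divisions, so the expansion has 4 partial quotients, read off in order.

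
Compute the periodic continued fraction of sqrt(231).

Write x_i = (sqrt(231) + m_i)/d_i with (m_0, d_0) = (0, 1). a_0 = floor(sqrt(231)) = 15, since 15^2 = 225 <= 231 < 256 = 16^2.
Iterate m_{i+1} = d_i*a_i - m_i, d_{i+1} = (231 - m_{i+1}^2)/d_i, a_{i+1} = floor((a_0 + m_{i+1})/d_{i+1}):
  m_1 = 1*15 - 0 = 15, d_1 = (231 - 15^2)/1 = 6/1 = 6, a_1 = floor((15 + 15)/6) = 5.
  m_2 = 6*5 - 15 = 15, d_2 = (231 - 15^2)/6 = 6/6 = 1, a_2 = floor((15 + 15)/1) = 30.
  m_3 = 1*30 - 15 = 15, d_3 = (231 - 15^2)/1 = 6/1 = 6: (m_3, d_3) = (m_1, d_1) = (15, 6), so from here the quotients repeat a_1, a_2; the period length is 2.
Hence the expansion of sqrt(231) is a_0 = 15 followed by the repeating block 5, 30 (period 2).

[15; (5, 30)]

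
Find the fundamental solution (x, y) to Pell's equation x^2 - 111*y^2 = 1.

(x, y) = (295, 28)

First expand sqrt(111) as a continued fraction. With x_i = (sqrt(111) + m_i)/d_i and (m_0, d_0) = (0, 1): a_0 = floor(sqrt(111)) = 10, since 10^2 = 100 <= 111 < 121 = 11^2.
Iterate m_{i+1} = d_i*a_i - m_i, d_{i+1} = (111 - m_{i+1}^2)/d_i, a_{i+1} = floor((a_0 + m_{i+1})/d_{i+1}):
  m_1 = 1*10 - 0 = 10, d_1 = (111 - 10^2)/1 = 11/1 = 11, a_1 = floor((10 + 10)/11) = 1.
  m_2 = 11*1 - 10 = 1, d_2 = (111 - 1^2)/11 = 110/11 = 10, a_2 = floor((10 + 1)/10) = 1.
  m_3 = 10*1 - 1 = 9, d_3 = (111 - 9^2)/10 = 30/10 = 3, a_3 = floor((10 + 9)/3) = 6.
  m_4 = 3*6 - 9 = 9, d_4 = (111 - 9^2)/3 = 30/3 = 10, a_4 = floor((10 + 9)/10) = 1.
  m_5 = 10*1 - 9 = 1, d_5 = (111 - 1^2)/10 = 110/10 = 11, a_5 = floor((10 + 1)/11) = 1.
  m_6 = 11*1 - 1 = 10, d_6 = (111 - 10^2)/11 = 11/11 = 1, a_6 = floor((10 + 10)/1) = 20.
  m_7 = 1*20 - 10 = 10, d_7 = (111 - 10^2)/1 = 11/1 = 11: (m_7, d_7) = (m_1, d_1) = (10, 11), so from here the quotients repeat a_1, ..., a_6; the period length is 6.
So sqrt(111) = [10; (1, 1, 6, 1, 1, 20)] with period length k = 6.
k is even, so the fundamental solution of x^2 - 111y^2 = 1 is (p_{k-1}, q_{k-1}) = (p_5, q_5); compute convergents through index 5.
Convergents (p_i = a_i*p_{i-1} + p_{i-2}, q_i = a_i*q_{i-1} + q_{i-2} with p_{-2}=0, p_{-1}=1, q_{-2}=1, q_{-1}=0):
  i=0: a_0=10, p_0 = 10*1 + 0 = 10, q_0 = 10*0 + 1 = 1.
  i=1: a_1=1, p_1 = 1*10 + 1 = 11, q_1 = 1*1 + 0 = 1.
  i=2: a_2=1, p_2 = 1*11 + 10 = 21, q_2 = 1*1 + 1 = 2.
  i=3: a_3=6, p_3 = 6*21 + 11 = 137, q_3 = 6*2 + 1 = 13.
  i=4: a_4=1, p_4 = 1*137 + 21 = 158, q_4 = 1*13 + 2 = 15.
  i=5: a_5=1, p_5 = 1*158 + 137 = 295, q_5 = 1*15 + 13 = 28.
Check: 295^2 - 111*28^2 = 87025 - 87024 = 1, so (x, y) = (295, 28) solves the equation, and by the theorem it is the least positive solution.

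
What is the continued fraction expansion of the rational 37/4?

Run the Euclidean algorithm on 37 and 4; the successive quotients are the partial quotients a_0, a_1, ... (each step inverts the fractional part left over by the previous one):
  37 = 9*4 + 1, so a_0 = 9.
  4 = 4*1 + 0, so a_1 = 4.
The remainder reaches 0 after 2 divisions, so the expansion has 2 partial quotients, read off in order.

[9; 4]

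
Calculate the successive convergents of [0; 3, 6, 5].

0/1, 1/3, 6/19, 31/98

Using the convergent recurrence p_i = a_i*p_{i-1} + p_{i-2}, q_i = a_i*q_{i-1} + q_{i-2} with p_{-2}=0, p_{-1}=1, q_{-2}=1, q_{-1}=0:
  i=0: a_0=0, p_0 = 0*1 + 0 = 0, q_0 = 0*0 + 1 = 1.
  i=1: a_1=3, p_1 = 3*0 + 1 = 1, q_1 = 3*1 + 0 = 3.
  i=2: a_2=6, p_2 = 6*1 + 0 = 6, q_2 = 6*3 + 1 = 19.
  i=3: a_3=5, p_3 = 5*6 + 1 = 31, q_3 = 5*19 + 3 = 98.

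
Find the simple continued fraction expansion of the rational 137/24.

[5; 1, 2, 2, 3]

Run the Euclidean algorithm on 137 and 24; the successive quotients are the partial quotients a_0, a_1, ... (each step inverts the fractional part left over by the previous one):
  137 = 5*24 + 17, so a_0 = 5.
  24 = 1*17 + 7, so a_1 = 1.
  17 = 2*7 + 3, so a_2 = 2.
  7 = 2*3 + 1, so a_3 = 2.
  3 = 3*1 + 0, so a_4 = 3.
The remainder reaches 0 after 5 divisions, so the expansion has 5 partial quotients, read off in order.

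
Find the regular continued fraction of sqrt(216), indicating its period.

[14; (1, 2, 3, 2, 1, 28)]

Write x_i = (sqrt(216) + m_i)/d_i with (m_0, d_0) = (0, 1). a_0 = floor(sqrt(216)) = 14, since 14^2 = 196 <= 216 < 225 = 15^2.
Iterate m_{i+1} = d_i*a_i - m_i, d_{i+1} = (216 - m_{i+1}^2)/d_i, a_{i+1} = floor((a_0 + m_{i+1})/d_{i+1}):
  m_1 = 1*14 - 0 = 14, d_1 = (216 - 14^2)/1 = 20/1 = 20, a_1 = floor((14 + 14)/20) = 1.
  m_2 = 20*1 - 14 = 6, d_2 = (216 - 6^2)/20 = 180/20 = 9, a_2 = floor((14 + 6)/9) = 2.
  m_3 = 9*2 - 6 = 12, d_3 = (216 - 12^2)/9 = 72/9 = 8, a_3 = floor((14 + 12)/8) = 3.
  m_4 = 8*3 - 12 = 12, d_4 = (216 - 12^2)/8 = 72/8 = 9, a_4 = floor((14 + 12)/9) = 2.
  m_5 = 9*2 - 12 = 6, d_5 = (216 - 6^2)/9 = 180/9 = 20, a_5 = floor((14 + 6)/20) = 1.
  m_6 = 20*1 - 6 = 14, d_6 = (216 - 14^2)/20 = 20/20 = 1, a_6 = floor((14 + 14)/1) = 28.
  m_7 = 1*28 - 14 = 14, d_7 = (216 - 14^2)/1 = 20/1 = 20: (m_7, d_7) = (m_1, d_1) = (14, 20), so from here the quotients repeat a_1, ..., a_6; the period length is 6.
Hence the expansion of sqrt(216) is a_0 = 14 followed by the repeating block 1, 2, 3, 2, 1, 28 (period 6).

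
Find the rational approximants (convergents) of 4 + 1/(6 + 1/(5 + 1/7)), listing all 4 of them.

Using the convergent recurrence p_i = a_i*p_{i-1} + p_{i-2}, q_i = a_i*q_{i-1} + q_{i-2} with p_{-2}=0, p_{-1}=1, q_{-2}=1, q_{-1}=0:
  i=0: a_0=4, p_0 = 4*1 + 0 = 4, q_0 = 4*0 + 1 = 1.
  i=1: a_1=6, p_1 = 6*4 + 1 = 25, q_1 = 6*1 + 0 = 6.
  i=2: a_2=5, p_2 = 5*25 + 4 = 129, q_2 = 5*6 + 1 = 31.
  i=3: a_3=7, p_3 = 7*129 + 25 = 928, q_3 = 7*31 + 6 = 223.

4/1, 25/6, 129/31, 928/223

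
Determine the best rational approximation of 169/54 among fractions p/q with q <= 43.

97/31

Expand x = 169/54 as a continued fraction with the Euclidean algorithm:
  169 = 3*54 + 7, so a_0 = 3.
  54 = 7*7 + 5, so a_1 = 7.
  7 = 1*5 + 2, so a_2 = 1.
  5 = 2*2 + 1, so a_3 = 2.
  2 = 2*1 + 0, so a_4 = 2.
so x = [3; 7, 1, 2, 2].
Convergents (p_i = a_i*p_{i-1} + p_{i-2}, q_i = a_i*q_{i-1} + q_{i-2} with p_{-2}=0, p_{-1}=1, q_{-2}=1, q_{-1}=0), until the denominator exceeds 43:
  i=0: a_0=3, p_0 = 3*1 + 0 = 3, q_0 = 3*0 + 1 = 1.
  i=1: a_1=7, p_1 = 7*3 + 1 = 22, q_1 = 7*1 + 0 = 7.
  i=2: a_2=1, p_2 = 1*22 + 3 = 25, q_2 = 1*7 + 1 = 8.
  i=3: a_3=2, p_3 = 2*25 + 22 = 72, q_3 = 2*8 + 7 = 23.
  i=4: a_4=2, p_4 = 2*72 + 25 = 169, q_4 = 2*23 + 8 = 54.
q_4 = 54 > 43, so the last convergent with denominator <= 43 is p_3/q_3 = 72/23.
The closest fraction with denominator <= 43 is either p_3/q_3 or the intermediate fraction (k*p_3 + p_2)/(k*q_3 + q_2) with the largest k >= 1 whose denominator stays <= 43; these approach x as k grows, and every other convergent or intermediate fraction in range is farther away.
Largest k: floor((43 - q_2)/q_3) = floor((43 - 8)/23) = 1.
That gives (1*72 + 25)/(1*23 + 8) = 97/31.
Compare the errors: |x - 72/23| = |169*23 - 72*54|/(54*23) = 1/1242, and |x - 97/31| = |169*31 - 97*54|/(54*31) = 1/1674.
Cross-multiplying, 1*1242 = 1242 < 1674 = 1*1674, so 1/1674 is smaller: the intermediate fraction 97/31 is closer to x than 72/23.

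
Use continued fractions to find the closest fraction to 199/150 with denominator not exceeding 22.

4/3

Expand x = 199/150 as a continued fraction with the Euclidean algorithm:
  199 = 1*150 + 49, so a_0 = 1.
  150 = 3*49 + 3, so a_1 = 3.
  49 = 16*3 + 1, so a_2 = 16.
  3 = 3*1 + 0, so a_3 = 3.
so x = [1; 3, 16, 3].
Convergents (p_i = a_i*p_{i-1} + p_{i-2}, q_i = a_i*q_{i-1} + q_{i-2} with p_{-2}=0, p_{-1}=1, q_{-2}=1, q_{-1}=0), until the denominator exceeds 22:
  i=0: a_0=1, p_0 = 1*1 + 0 = 1, q_0 = 1*0 + 1 = 1.
  i=1: a_1=3, p_1 = 3*1 + 1 = 4, q_1 = 3*1 + 0 = 3.
  i=2: a_2=16, p_2 = 16*4 + 1 = 65, q_2 = 16*3 + 1 = 49.
q_2 = 49 > 22, so the last convergent with denominator <= 22 is p_1/q_1 = 4/3.
The closest fraction with denominator <= 22 is either p_1/q_1 or the intermediate fraction (k*p_1 + p_0)/(k*q_1 + q_0) with the largest k >= 1 whose denominator stays <= 22; these approach x as k grows, and every other convergent or intermediate fraction in range is farther away.
Largest k: floor((22 - q_0)/q_1) = floor((22 - 1)/3) = 7.
That gives (7*4 + 1)/(7*3 + 1) = 29/22.
Compare the errors: |x - 4/3| = |199*3 - 4*150|/(150*3) = 3/450, and |x - 29/22| = |199*22 - 29*150|/(150*22) = 28/3300.
Cross-multiplying, 3*3300 = 9900 < 12600 = 28*450, so 3/450 is smaller: the convergent 4/3 is closer to x than 29/22.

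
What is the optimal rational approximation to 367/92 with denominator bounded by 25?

Expand x = 367/92 as a continued fraction with the Euclidean algorithm:
  367 = 3*92 + 91, so a_0 = 3.
  92 = 1*91 + 1, so a_1 = 1.
  91 = 91*1 + 0, so a_2 = 91.
so x = [3; 1, 91].
Convergents (p_i = a_i*p_{i-1} + p_{i-2}, q_i = a_i*q_{i-1} + q_{i-2} with p_{-2}=0, p_{-1}=1, q_{-2}=1, q_{-1}=0), until the denominator exceeds 25:
  i=0: a_0=3, p_0 = 3*1 + 0 = 3, q_0 = 3*0 + 1 = 1.
  i=1: a_1=1, p_1 = 1*3 + 1 = 4, q_1 = 1*1 + 0 = 1.
  i=2: a_2=91, p_2 = 91*4 + 3 = 367, q_2 = 91*1 + 1 = 92.
q_2 = 92 > 25, so the last convergent with denominator <= 25 is p_1/q_1 = 4/1.
The closest fraction with denominator <= 25 is either p_1/q_1 or the intermediate fraction (k*p_1 + p_0)/(k*q_1 + q_0) with the largest k >= 1 whose denominator stays <= 25; these approach x as k grows, and every other convergent or intermediate fraction in range is farther away.
Largest k: floor((25 - q_0)/q_1) = floor((25 - 1)/1) = 24.
That gives (24*4 + 3)/(24*1 + 1) = 99/25.
Compare the errors: |x - 4/1| = |367*1 - 4*92|/(92*1) = 1/92, and |x - 99/25| = |367*25 - 99*92|/(92*25) = 67/2300.
Cross-multiplying, 1*2300 = 2300 < 6164 = 67*92, so 1/92 is smaller: the convergent 4/1 is closer to x than 99/25.

4/1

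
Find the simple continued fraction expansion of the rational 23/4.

[5; 1, 3]

Run the Euclidean algorithm on 23 and 4; the successive quotients are the partial quotients a_0, a_1, ... (each step inverts the fractional part left over by the previous one):
  23 = 5*4 + 3, so a_0 = 5.
  4 = 1*3 + 1, so a_1 = 1.
  3 = 3*1 + 0, so a_2 = 3.
The remainder reaches 0 after 3 divisions, so the expansion has 3 partial quotients, read off in order.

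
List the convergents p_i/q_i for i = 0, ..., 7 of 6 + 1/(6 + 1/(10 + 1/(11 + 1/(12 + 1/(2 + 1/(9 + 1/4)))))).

6/1, 37/6, 376/61, 4173/677, 50452/8185, 105077/17047, 996145/161608, 4089657/663479

Using the convergent recurrence p_i = a_i*p_{i-1} + p_{i-2}, q_i = a_i*q_{i-1} + q_{i-2} with p_{-2}=0, p_{-1}=1, q_{-2}=1, q_{-1}=0:
  i=0: a_0=6, p_0 = 6*1 + 0 = 6, q_0 = 6*0 + 1 = 1.
  i=1: a_1=6, p_1 = 6*6 + 1 = 37, q_1 = 6*1 + 0 = 6.
  i=2: a_2=10, p_2 = 10*37 + 6 = 376, q_2 = 10*6 + 1 = 61.
  i=3: a_3=11, p_3 = 11*376 + 37 = 4173, q_3 = 11*61 + 6 = 677.
  i=4: a_4=12, p_4 = 12*4173 + 376 = 50452, q_4 = 12*677 + 61 = 8185.
  i=5: a_5=2, p_5 = 2*50452 + 4173 = 105077, q_5 = 2*8185 + 677 = 17047.
  i=6: a_6=9, p_6 = 9*105077 + 50452 = 996145, q_6 = 9*17047 + 8185 = 161608.
  i=7: a_7=4, p_7 = 4*996145 + 105077 = 4089657, q_7 = 4*161608 + 17047 = 663479.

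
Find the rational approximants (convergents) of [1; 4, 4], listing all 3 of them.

1/1, 5/4, 21/17

Using the convergent recurrence p_i = a_i*p_{i-1} + p_{i-2}, q_i = a_i*q_{i-1} + q_{i-2} with p_{-2}=0, p_{-1}=1, q_{-2}=1, q_{-1}=0:
  i=0: a_0=1, p_0 = 1*1 + 0 = 1, q_0 = 1*0 + 1 = 1.
  i=1: a_1=4, p_1 = 4*1 + 1 = 5, q_1 = 4*1 + 0 = 4.
  i=2: a_2=4, p_2 = 4*5 + 1 = 21, q_2 = 4*4 + 1 = 17.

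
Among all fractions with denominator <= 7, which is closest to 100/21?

Expand x = 100/21 as a continued fraction with the Euclidean algorithm:
  100 = 4*21 + 16, so a_0 = 4.
  21 = 1*16 + 5, so a_1 = 1.
  16 = 3*5 + 1, so a_2 = 3.
  5 = 5*1 + 0, so a_3 = 5.
so x = [4; 1, 3, 5].
Convergents (p_i = a_i*p_{i-1} + p_{i-2}, q_i = a_i*q_{i-1} + q_{i-2} with p_{-2}=0, p_{-1}=1, q_{-2}=1, q_{-1}=0), until the denominator exceeds 7:
  i=0: a_0=4, p_0 = 4*1 + 0 = 4, q_0 = 4*0 + 1 = 1.
  i=1: a_1=1, p_1 = 1*4 + 1 = 5, q_1 = 1*1 + 0 = 1.
  i=2: a_2=3, p_2 = 3*5 + 4 = 19, q_2 = 3*1 + 1 = 4.
  i=3: a_3=5, p_3 = 5*19 + 5 = 100, q_3 = 5*4 + 1 = 21.
q_3 = 21 > 7, so the last convergent with denominator <= 7 is p_2/q_2 = 19/4.
The closest fraction with denominator <= 7 is either p_2/q_2 or the intermediate fraction (k*p_2 + p_1)/(k*q_2 + q_1) with the largest k >= 1 whose denominator stays <= 7; these approach x as k grows, and every other convergent or intermediate fraction in range is farther away.
Largest k: floor((7 - q_1)/q_2) = floor((7 - 1)/4) = 1.
That gives (1*19 + 5)/(1*4 + 1) = 24/5.
Compare the errors: |x - 19/4| = |100*4 - 19*21|/(21*4) = 1/84, and |x - 24/5| = |100*5 - 24*21|/(21*5) = 4/105.
Cross-multiplying, 1*105 = 105 < 336 = 4*84, so 1/84 is smaller: the convergent 19/4 is closer to x than 24/5.

19/4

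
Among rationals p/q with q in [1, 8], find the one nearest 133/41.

13/4

Expand x = 133/41 as a continued fraction with the Euclidean algorithm:
  133 = 3*41 + 10, so a_0 = 3.
  41 = 4*10 + 1, so a_1 = 4.
  10 = 10*1 + 0, so a_2 = 10.
so x = [3; 4, 10].
Convergents (p_i = a_i*p_{i-1} + p_{i-2}, q_i = a_i*q_{i-1} + q_{i-2} with p_{-2}=0, p_{-1}=1, q_{-2}=1, q_{-1}=0), until the denominator exceeds 8:
  i=0: a_0=3, p_0 = 3*1 + 0 = 3, q_0 = 3*0 + 1 = 1.
  i=1: a_1=4, p_1 = 4*3 + 1 = 13, q_1 = 4*1 + 0 = 4.
  i=2: a_2=10, p_2 = 10*13 + 3 = 133, q_2 = 10*4 + 1 = 41.
q_2 = 41 > 8, so the last convergent with denominator <= 8 is p_1/q_1 = 13/4.
The closest fraction with denominator <= 8 is either p_1/q_1 or the intermediate fraction (k*p_1 + p_0)/(k*q_1 + q_0) with the largest k >= 1 whose denominator stays <= 8; these approach x as k grows, and every other convergent or intermediate fraction in range is farther away.
Largest k: floor((8 - q_0)/q_1) = floor((8 - 1)/4) = 1.
That gives (1*13 + 3)/(1*4 + 1) = 16/5.
Compare the errors: |x - 13/4| = |133*4 - 13*41|/(41*4) = 1/164, and |x - 16/5| = |133*5 - 16*41|/(41*5) = 9/205.
Cross-multiplying, 1*205 = 205 < 1476 = 9*164, so 1/164 is smaller: the convergent 13/4 is closer to x than 16/5.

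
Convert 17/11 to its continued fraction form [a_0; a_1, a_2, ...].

Run the Euclidean algorithm on 17 and 11; the successive quotients are the partial quotients a_0, a_1, ... (each step inverts the fractional part left over by the previous one):
  17 = 1*11 + 6, so a_0 = 1.
  11 = 1*6 + 5, so a_1 = 1.
  6 = 1*5 + 1, so a_2 = 1.
  5 = 5*1 + 0, so a_3 = 5.
The remainder reaches 0 after 4 divisions, so the expansion has 4 partial quotients, read off in order.

[1; 1, 1, 5]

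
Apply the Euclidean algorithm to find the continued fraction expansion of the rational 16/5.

[3; 5]

Run the Euclidean algorithm on 16 and 5; the successive quotients are the partial quotients a_0, a_1, ... (each step inverts the fractional part left over by the previous one):
  16 = 3*5 + 1, so a_0 = 3.
  5 = 5*1 + 0, so a_1 = 5.
The remainder reaches 0 after 2 divisions, so the expansion has 2 partial quotients, read off in order.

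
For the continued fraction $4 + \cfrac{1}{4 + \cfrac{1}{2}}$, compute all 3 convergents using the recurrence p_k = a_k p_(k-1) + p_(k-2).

Using the convergent recurrence p_i = a_i*p_{i-1} + p_{i-2}, q_i = a_i*q_{i-1} + q_{i-2} with p_{-2}=0, p_{-1}=1, q_{-2}=1, q_{-1}=0:
  i=0: a_0=4, p_0 = 4*1 + 0 = 4, q_0 = 4*0 + 1 = 1.
  i=1: a_1=4, p_1 = 4*4 + 1 = 17, q_1 = 4*1 + 0 = 4.
  i=2: a_2=2, p_2 = 2*17 + 4 = 38, q_2 = 2*4 + 1 = 9.

4/1, 17/4, 38/9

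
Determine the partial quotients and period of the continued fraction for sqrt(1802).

Write x_i = (sqrt(1802) + m_i)/d_i with (m_0, d_0) = (0, 1). a_0 = floor(sqrt(1802)) = 42, since 42^2 = 1764 <= 1802 < 1849 = 43^2.
Iterate m_{i+1} = d_i*a_i - m_i, d_{i+1} = (1802 - m_{i+1}^2)/d_i, a_{i+1} = floor((a_0 + m_{i+1})/d_{i+1}):
  m_1 = 1*42 - 0 = 42, d_1 = (1802 - 42^2)/1 = 38/1 = 38, a_1 = floor((42 + 42)/38) = 2.
  m_2 = 38*2 - 42 = 34, d_2 = (1802 - 34^2)/38 = 646/38 = 17, a_2 = floor((42 + 34)/17) = 4.
  m_3 = 17*4 - 34 = 34, d_3 = (1802 - 34^2)/17 = 646/17 = 38, a_3 = floor((42 + 34)/38) = 2.
  m_4 = 38*2 - 34 = 42, d_4 = (1802 - 42^2)/38 = 38/38 = 1, a_4 = floor((42 + 42)/1) = 84.
  m_5 = 1*84 - 42 = 42, d_5 = (1802 - 42^2)/1 = 38/1 = 38: (m_5, d_5) = (m_1, d_1) = (42, 38), so from here the quotients repeat a_1, ..., a_4; the period length is 4.
Hence the expansion of sqrt(1802) is a_0 = 42 followed by the repeating block 2, 4, 2, 84 (period 4).

[42; (2, 4, 2, 84)]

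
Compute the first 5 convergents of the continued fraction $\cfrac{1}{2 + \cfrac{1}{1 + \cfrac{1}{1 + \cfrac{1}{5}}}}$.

0/1, 1/2, 1/3, 2/5, 11/28

Using the convergent recurrence p_i = a_i*p_{i-1} + p_{i-2}, q_i = a_i*q_{i-1} + q_{i-2} with p_{-2}=0, p_{-1}=1, q_{-2}=1, q_{-1}=0:
  i=0: a_0=0, p_0 = 0*1 + 0 = 0, q_0 = 0*0 + 1 = 1.
  i=1: a_1=2, p_1 = 2*0 + 1 = 1, q_1 = 2*1 + 0 = 2.
  i=2: a_2=1, p_2 = 1*1 + 0 = 1, q_2 = 1*2 + 1 = 3.
  i=3: a_3=1, p_3 = 1*1 + 1 = 2, q_3 = 1*3 + 2 = 5.
  i=4: a_4=5, p_4 = 5*2 + 1 = 11, q_4 = 5*5 + 3 = 28.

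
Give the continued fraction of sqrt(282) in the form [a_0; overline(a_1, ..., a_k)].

[16; overline(1, 3, 1, 4, 1, 3, 1, 32)]

Write x_i = (sqrt(282) + m_i)/d_i with (m_0, d_0) = (0, 1). a_0 = floor(sqrt(282)) = 16, since 16^2 = 256 <= 282 < 289 = 17^2.
Iterate m_{i+1} = d_i*a_i - m_i, d_{i+1} = (282 - m_{i+1}^2)/d_i, a_{i+1} = floor((a_0 + m_{i+1})/d_{i+1}):
  m_1 = 1*16 - 0 = 16, d_1 = (282 - 16^2)/1 = 26/1 = 26, a_1 = floor((16 + 16)/26) = 1.
  m_2 = 26*1 - 16 = 10, d_2 = (282 - 10^2)/26 = 182/26 = 7, a_2 = floor((16 + 10)/7) = 3.
  m_3 = 7*3 - 10 = 11, d_3 = (282 - 11^2)/7 = 161/7 = 23, a_3 = floor((16 + 11)/23) = 1.
  m_4 = 23*1 - 11 = 12, d_4 = (282 - 12^2)/23 = 138/23 = 6, a_4 = floor((16 + 12)/6) = 4.
  m_5 = 6*4 - 12 = 12, d_5 = (282 - 12^2)/6 = 138/6 = 23, a_5 = floor((16 + 12)/23) = 1.
  m_6 = 23*1 - 12 = 11, d_6 = (282 - 11^2)/23 = 161/23 = 7, a_6 = floor((16 + 11)/7) = 3.
  m_7 = 7*3 - 11 = 10, d_7 = (282 - 10^2)/7 = 182/7 = 26, a_7 = floor((16 + 10)/26) = 1.
  m_8 = 26*1 - 10 = 16, d_8 = (282 - 16^2)/26 = 26/26 = 1, a_8 = floor((16 + 16)/1) = 32.
  m_9 = 1*32 - 16 = 16, d_9 = (282 - 16^2)/1 = 26/1 = 26: (m_9, d_9) = (m_1, d_1) = (16, 26), so from here the quotients repeat a_1, ..., a_8; the period length is 8.
Hence the expansion of sqrt(282) is a_0 = 16 followed by the repeating block 1, 3, 1, 4, 1, 3, 1, 32 (period 8).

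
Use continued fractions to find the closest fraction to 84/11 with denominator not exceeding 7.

23/3

Expand x = 84/11 as a continued fraction with the Euclidean algorithm:
  84 = 7*11 + 7, so a_0 = 7.
  11 = 1*7 + 4, so a_1 = 1.
  7 = 1*4 + 3, so a_2 = 1.
  4 = 1*3 + 1, so a_3 = 1.
  3 = 3*1 + 0, so a_4 = 3.
so x = [7; 1, 1, 1, 3].
Convergents (p_i = a_i*p_{i-1} + p_{i-2}, q_i = a_i*q_{i-1} + q_{i-2} with p_{-2}=0, p_{-1}=1, q_{-2}=1, q_{-1}=0), until the denominator exceeds 7:
  i=0: a_0=7, p_0 = 7*1 + 0 = 7, q_0 = 7*0 + 1 = 1.
  i=1: a_1=1, p_1 = 1*7 + 1 = 8, q_1 = 1*1 + 0 = 1.
  i=2: a_2=1, p_2 = 1*8 + 7 = 15, q_2 = 1*1 + 1 = 2.
  i=3: a_3=1, p_3 = 1*15 + 8 = 23, q_3 = 1*2 + 1 = 3.
  i=4: a_4=3, p_4 = 3*23 + 15 = 84, q_4 = 3*3 + 2 = 11.
q_4 = 11 > 7, so the last convergent with denominator <= 7 is p_3/q_3 = 23/3.
The closest fraction with denominator <= 7 is either p_3/q_3 or the intermediate fraction (k*p_3 + p_2)/(k*q_3 + q_2) with the largest k >= 1 whose denominator stays <= 7; these approach x as k grows, and every other convergent or intermediate fraction in range is farther away.
Largest k: floor((7 - q_2)/q_3) = floor((7 - 2)/3) = 1.
That gives (1*23 + 15)/(1*3 + 2) = 38/5.
Compare the errors: |x - 23/3| = |84*3 - 23*11|/(11*3) = 1/33, and |x - 38/5| = |84*5 - 38*11|/(11*5) = 2/55.
Cross-multiplying, 1*55 = 55 < 66 = 2*33, so 1/33 is smaller: the convergent 23/3 is closer to x than 38/5.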